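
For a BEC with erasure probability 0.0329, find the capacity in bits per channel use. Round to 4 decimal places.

0.9671 bits

Binary erasure channel: capacity C = 1 − ε.
C = 1 − 0.0329 = 0.9671 bits per channel use.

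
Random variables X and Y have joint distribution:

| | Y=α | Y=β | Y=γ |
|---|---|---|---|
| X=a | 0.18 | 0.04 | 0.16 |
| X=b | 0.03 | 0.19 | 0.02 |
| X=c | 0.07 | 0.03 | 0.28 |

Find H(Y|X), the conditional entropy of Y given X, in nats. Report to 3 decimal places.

0.800 nats

Marginals: p(X) = (0.3800, 0.2400, 0.3800), p(Y) = (0.2800, 0.2600, 0.4600).
H(Y|X) = Σ p(X) · H(Y|X=·).
  X=a: p=0.3800, H(Y|X=a) = 0.9551
  X=b: p=0.2400, H(Y|X=b) = 0.6520
  X=c: p=0.3800, H(Y|X=c) = 0.7371
Weighted sum = 0.800 nats.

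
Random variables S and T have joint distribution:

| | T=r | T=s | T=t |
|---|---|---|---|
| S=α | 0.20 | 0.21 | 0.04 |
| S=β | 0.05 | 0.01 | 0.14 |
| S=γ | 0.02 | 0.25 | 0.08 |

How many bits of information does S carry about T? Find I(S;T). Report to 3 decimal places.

Marginals: p(S) = (0.4500, 0.2000, 0.3500), p(T) = (0.2700, 0.4700, 0.2600).
I(S;T) = H(S) + H(T) − H(S,T).
H(S) = 1.5129, H(T) = 1.5273, H(S,T) = 2.7070.
I(S;T) = 1.5129 + 1.5273 − 2.7070 = 0.333 bits.

0.333 bits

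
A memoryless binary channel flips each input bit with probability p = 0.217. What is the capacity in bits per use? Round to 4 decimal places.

0.2453 bits

Binary symmetric channel: C = 1 − h₂(ε) where h₂ is the binary entropy function.
h₂(0.217) = −0.217·log₂0.217 − 0.783·log₂0.783 = 0.7547.
C = 1 − 0.7547 = 0.2453 bits per channel use.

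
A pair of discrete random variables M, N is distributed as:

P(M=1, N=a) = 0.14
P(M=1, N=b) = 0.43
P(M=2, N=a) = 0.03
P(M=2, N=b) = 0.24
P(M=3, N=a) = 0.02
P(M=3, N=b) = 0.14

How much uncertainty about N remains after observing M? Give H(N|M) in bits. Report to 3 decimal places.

Marginals: p(M) = (0.5700, 0.2700, 0.1600), p(N) = (0.1900, 0.8100).
H(N|M) = Σ p(M) · H(N|M=·).
  M=1: p=0.5700, H(N|M=1) = 0.8043
  M=2: p=0.2700, H(N|M=2) = 0.5033
  M=3: p=0.1600, H(N|M=3) = 0.5436
Weighted sum = 0.681 bits.

0.681 bits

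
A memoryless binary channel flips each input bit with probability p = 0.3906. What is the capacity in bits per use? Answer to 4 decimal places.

Binary symmetric channel: C = 1 − h₂(ε) where h₂ is the binary entropy function.
h₂(0.3906) = −0.3906·log₂0.3906 − 0.6094·log₂0.6094 = 0.9652.
C = 1 − 0.9652 = 0.0348 bits per channel use.

0.0348 bits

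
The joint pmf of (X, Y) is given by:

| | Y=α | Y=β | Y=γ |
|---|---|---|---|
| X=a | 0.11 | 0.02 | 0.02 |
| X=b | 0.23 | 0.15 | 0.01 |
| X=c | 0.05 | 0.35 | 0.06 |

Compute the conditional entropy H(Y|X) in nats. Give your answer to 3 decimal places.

0.745 nats

Chain rule: H(Y|X) = H(X,Y) − H(X).
Marginals: p(X) = (0.1500, 0.3900, 0.4600), p(Y) = (0.3900, 0.5200, 0.0900).
H(X,Y) = 1.7540 nats; H(X) = 1.0090 nats.
H(Y|X) = 1.7540 − 1.0090 = 0.745 nats.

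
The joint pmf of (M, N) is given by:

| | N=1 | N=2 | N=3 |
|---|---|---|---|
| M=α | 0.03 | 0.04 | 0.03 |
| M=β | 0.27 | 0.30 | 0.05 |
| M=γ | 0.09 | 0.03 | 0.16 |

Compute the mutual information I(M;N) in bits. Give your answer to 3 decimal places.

Marginals: p(M) = (0.1000, 0.6200, 0.2800), p(N) = (0.3900, 0.3700, 0.2400).
I(M;N) = H(M) + H(N) − H(M,N).
H(M) = 1.2740, H(N) = 1.5547, H(M,N) = 2.6239.
I(M;N) = 1.2740 + 1.5547 − 2.6239 = 0.205 bits.

0.205 bits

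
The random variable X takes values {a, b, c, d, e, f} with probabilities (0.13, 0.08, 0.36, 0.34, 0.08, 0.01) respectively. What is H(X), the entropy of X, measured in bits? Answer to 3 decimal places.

H(X) = −Σ p·log₂ p.
  −(0.13)·log₂(0.13) = 0.3826
  −(0.08)·log₂(0.08) = 0.2915
  −(0.36)·log₂(0.36) = 0.5306
  −(0.34)·log₂(0.34) = 0.5292
  −(0.08)·log₂(0.08) = 0.2915
  −(0.01)·log₂(0.01) = 0.0664
Sum: 0.3826 + 0.2915 + 0.5306 + 0.5292 + 0.2915 + 0.0664 = 2.092 bits.

2.092 bits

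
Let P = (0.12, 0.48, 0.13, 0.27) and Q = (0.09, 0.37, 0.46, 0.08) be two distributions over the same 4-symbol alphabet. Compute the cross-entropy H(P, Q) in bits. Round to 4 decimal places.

H(P,Q) = −Σ p·log₂ q.
  −0.12·log₂(0.09) = 0.41687
  −0.48·log₂(0.37) = 0.68851
  −0.13·log₂(0.46) = 0.14564
  −0.27·log₂(0.08) = 0.98384
H(P,Q) = 2.2349 bits.

2.2349 bits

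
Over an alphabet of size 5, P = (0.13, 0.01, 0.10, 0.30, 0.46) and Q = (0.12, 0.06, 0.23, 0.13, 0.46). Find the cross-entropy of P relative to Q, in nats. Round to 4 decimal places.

1.4200 nats

H(P,Q) = −Σ p·ln q.
  −0.13·ln(0.12) = 0.27563
  −0.01·ln(0.06) = 0.02813
  −0.10·ln(0.23) = 0.14697
  −0.30·ln(0.13) = 0.61207
  −0.46·ln(0.46) = 0.35720
H(P,Q) = 1.4200 nats.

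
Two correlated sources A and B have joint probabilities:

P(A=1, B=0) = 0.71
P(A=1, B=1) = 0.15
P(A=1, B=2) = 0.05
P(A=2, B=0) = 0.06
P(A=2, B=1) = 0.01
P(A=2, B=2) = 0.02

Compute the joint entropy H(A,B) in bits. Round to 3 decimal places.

H(A,B) = −Σ p(x,y)·log₂ p(x,y) over all 6 cells.
  cell (1,0): −0.71·log₂0.71 = 0.3508
  cell (1,1): −0.15·log₂0.15 = 0.4105
  cell (1,2): −0.05·log₂0.05 = 0.2161
  cell (2,0): −0.06·log₂0.06 = 0.2435
  cell (2,1): −0.01·log₂0.01 = 0.0664
  cell (2,2): −0.02·log₂0.02 = 0.1129
Sum = 1.400 bits.

1.400 bits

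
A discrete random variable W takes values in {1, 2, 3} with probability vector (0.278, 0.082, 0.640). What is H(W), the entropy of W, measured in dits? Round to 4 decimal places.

H(W) = −Σ p·log₁₀ p.
  −(0.278)·log₁₀(0.278) = 0.15456
  −(0.082)·log₁₀(0.082) = 0.08907
  −(0.640)·log₁₀(0.640) = 0.12404
Sum: 0.15456 + 0.08907 + 0.12404 = 0.3677 dits.

0.3677 dits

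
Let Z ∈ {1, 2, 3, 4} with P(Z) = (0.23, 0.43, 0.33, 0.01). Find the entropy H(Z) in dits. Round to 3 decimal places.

0.483 dits

H(Z) = −Σ p·log₁₀ p.
  −(0.23)·log₁₀(0.23) = 0.1468
  −(0.43)·log₁₀(0.43) = 0.1576
  −(0.33)·log₁₀(0.33) = 0.1589
  −(0.01)·log₁₀(0.01) = 0.0200
Sum: 0.1468 + 0.1576 + 0.1589 + 0.0200 = 0.483 dits.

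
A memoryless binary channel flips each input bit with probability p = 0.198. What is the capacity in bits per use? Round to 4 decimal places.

Binary symmetric channel: C = 1 − h₂(ε) where h₂ is the binary entropy function.
h₂(0.198) = −0.198·log₂0.198 − 0.802·log₂0.802 = 0.7179.
C = 1 − 0.7179 = 0.2821 bits per channel use.

0.2821 bits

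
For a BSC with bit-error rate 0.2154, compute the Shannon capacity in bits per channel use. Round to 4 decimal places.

0.2483 bits

Binary symmetric channel: C = 1 − h₂(ε) where h₂ is the binary entropy function.
h₂(0.2154) = −0.2154·log₂0.2154 − 0.7846·log₂0.7846 = 0.7517.
C = 1 − 0.7517 = 0.2483 bits per channel use.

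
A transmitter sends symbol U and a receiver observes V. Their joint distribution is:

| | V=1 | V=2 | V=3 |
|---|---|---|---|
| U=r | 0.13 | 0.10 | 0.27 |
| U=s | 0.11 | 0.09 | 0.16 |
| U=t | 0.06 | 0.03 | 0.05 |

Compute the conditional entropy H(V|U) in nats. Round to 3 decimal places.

Chain rule: H(V|U) = H(U,V) − H(U).
Marginals: p(U) = (0.5000, 0.3600, 0.1400), p(V) = (0.3000, 0.2200, 0.4800).
H(U,V) = 2.0255 nats; H(U) = 0.9896 nats.
H(V|U) = 2.0255 − 0.9896 = 1.036 nats.

1.036 nats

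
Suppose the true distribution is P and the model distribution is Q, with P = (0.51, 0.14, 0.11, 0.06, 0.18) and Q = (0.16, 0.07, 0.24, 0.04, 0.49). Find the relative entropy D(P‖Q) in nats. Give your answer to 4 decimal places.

D(P‖Q) = Σ p·ln(p/q).
  0.51·ln(0.51/0.16) = 0.59121
  0.14·ln(0.14/0.07) = 0.09704
  0.11·ln(0.11/0.24) = -0.08582
  0.06·ln(0.06/0.04) = 0.02433
  0.18·ln(0.18/0.49) = -0.18026
D(P‖Q) = 0.4465 nats.

0.4465 nats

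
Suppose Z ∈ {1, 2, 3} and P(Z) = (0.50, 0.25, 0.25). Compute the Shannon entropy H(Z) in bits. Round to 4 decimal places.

1.5000 bits

H(Z) = −Σ p·log₂ p.
  −(0.50)·log₂(0.50) = 0.50000
  −(0.25)·log₂(0.25) = 0.50000
  −(0.25)·log₂(0.25) = 0.50000
Sum: 0.50000 + 0.50000 + 0.50000 = 1.5000 bits.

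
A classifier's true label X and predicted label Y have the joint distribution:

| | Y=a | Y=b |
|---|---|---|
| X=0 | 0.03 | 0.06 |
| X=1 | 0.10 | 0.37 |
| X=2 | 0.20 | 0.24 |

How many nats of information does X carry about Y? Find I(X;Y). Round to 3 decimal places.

0.030 nats

Marginals: p(X) = (0.0900, 0.4700, 0.4400), p(Y) = (0.3300, 0.6700).
I(X;Y) = Σ p(x,y)·ln[p(x,y)/(p(x)p(y))].
  (0,a): 0.03·ln(1.0101) = 0.0003
  (0,b): 0.06·ln(0.9950) = -0.0003
  (1,a): 0.10·ln(0.6447) = -0.0439
  (1,b): 0.37·ln(1.1750) = 0.0597
  (2,a): 0.20·ln(1.3774) = 0.0640
  (2,b): 0.24·ln(0.8141) = -0.0494
Sum = 0.030 nats.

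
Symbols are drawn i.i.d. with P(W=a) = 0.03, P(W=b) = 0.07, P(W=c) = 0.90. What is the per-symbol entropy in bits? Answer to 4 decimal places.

H(W) = −Σ p·log₂ p.
  −(0.03)·log₂(0.03) = 0.15177
  −(0.07)·log₂(0.07) = 0.26856
  −(0.90)·log₂(0.90) = 0.13680
Sum: 0.15177 + 0.26856 + 0.13680 = 0.5571 bits.

0.5571 bits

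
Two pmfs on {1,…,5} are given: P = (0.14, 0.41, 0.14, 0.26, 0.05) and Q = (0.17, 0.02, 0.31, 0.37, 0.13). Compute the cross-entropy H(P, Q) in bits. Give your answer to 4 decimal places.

H(P,Q) = −Σ p·log₂ q.
  −0.14·log₂(0.17) = 0.35790
  −0.41·log₂(0.02) = 2.31398
  −0.14·log₂(0.31) = 0.23655
  −0.26·log₂(0.37) = 0.37294
  −0.05·log₂(0.13) = 0.14717
H(P,Q) = 3.4285 bits.

3.4285 bits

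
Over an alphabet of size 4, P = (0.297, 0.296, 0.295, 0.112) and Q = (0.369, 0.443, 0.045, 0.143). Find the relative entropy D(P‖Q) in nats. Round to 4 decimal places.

0.3435 nats

D(P‖Q) = Σ p·ln(p/q).
  0.297·ln(0.297/0.369) = -0.06447
  0.296·ln(0.296/0.443) = -0.11935
  0.295·ln(0.295/0.045) = 0.55469
  0.112·ln(0.112/0.143) = -0.02737
D(P‖Q) = 0.3435 nats.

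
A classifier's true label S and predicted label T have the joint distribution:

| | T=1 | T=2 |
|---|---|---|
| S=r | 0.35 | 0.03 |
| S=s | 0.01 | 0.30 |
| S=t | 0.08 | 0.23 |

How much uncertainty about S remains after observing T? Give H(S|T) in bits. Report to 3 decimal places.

Chain rule: H(S|T) = H(S,T) − H(T).
Marginals: p(S) = (0.3800, 0.3100, 0.3100), p(T) = (0.4400, 0.5600).
H(S,T) = 2.0486 bits; H(T) = 0.9896 bits.
H(S|T) = 2.0486 − 0.9896 = 1.059 bits.

1.059 bits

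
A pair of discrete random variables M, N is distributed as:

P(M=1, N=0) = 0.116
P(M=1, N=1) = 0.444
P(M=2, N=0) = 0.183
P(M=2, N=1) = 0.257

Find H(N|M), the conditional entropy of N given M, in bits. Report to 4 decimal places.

Marginals: p(M) = (0.5600, 0.4400), p(N) = (0.2990, 0.7010).
H(N|M) = Σ p(M) · H(N|M=·).
  M=1: p=0.5600, H(N|M=1) = 0.7360
  M=2: p=0.4400, H(N|M=2) = 0.9795
Weighted sum = 0.8431 bits.

0.8431 bits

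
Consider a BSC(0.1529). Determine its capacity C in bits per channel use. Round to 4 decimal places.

0.3829 bits

Binary symmetric channel: C = 1 − h₂(ε) where h₂ is the binary entropy function.
h₂(0.1529) = −0.1529·log₂0.1529 − 0.8471·log₂0.8471 = 0.6171.
C = 1 − 0.6171 = 0.3829 bits per channel use.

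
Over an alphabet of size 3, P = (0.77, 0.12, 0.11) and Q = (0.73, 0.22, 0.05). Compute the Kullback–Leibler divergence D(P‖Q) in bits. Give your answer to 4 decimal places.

D(P‖Q) = Σ p·log₂(p/q).
  0.77·log₂(0.77/0.73) = 0.05926
  0.12·log₂(0.12/0.22) = -0.10494
  0.11·log₂(0.11/0.05) = 0.12513
D(P‖Q) = 0.0794 bits.

0.0794 bits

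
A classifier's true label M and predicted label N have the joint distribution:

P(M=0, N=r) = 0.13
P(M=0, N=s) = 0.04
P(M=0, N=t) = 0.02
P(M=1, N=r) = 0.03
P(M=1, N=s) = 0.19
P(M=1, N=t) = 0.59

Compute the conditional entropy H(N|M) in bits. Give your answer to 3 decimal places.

Chain rule: H(N|M) = H(M,N) − H(M).
Marginals: p(M) = (0.1900, 0.8100), p(N) = (0.1600, 0.2300, 0.6100).
H(M,N) = 1.7374 bits; H(M) = 0.7015 bits.
H(N|M) = 1.7374 − 0.7015 = 1.036 bits.

1.036 bits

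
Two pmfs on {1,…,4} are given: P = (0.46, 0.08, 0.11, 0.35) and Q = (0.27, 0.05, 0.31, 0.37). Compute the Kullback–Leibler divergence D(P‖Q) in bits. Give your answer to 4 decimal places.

0.2154 bits

D(P‖Q) = Σ p·log₂(p/q).
  0.46·log₂(0.46/0.27) = 0.35359
  0.08·log₂(0.08/0.05) = 0.05425
  0.11·log₂(0.11/0.31) = -0.16442
  0.35·log₂(0.35/0.37) = -0.02806
D(P‖Q) = 0.2154 bits.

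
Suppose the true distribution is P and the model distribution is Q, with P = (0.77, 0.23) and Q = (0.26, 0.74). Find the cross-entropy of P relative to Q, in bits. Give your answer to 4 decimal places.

1.5963 bits

H(P,Q) = −Σ p·log₂ q.
  −0.77·log₂(0.26) = 1.49643
  −0.23·log₂(0.74) = 0.09991
H(P,Q) = 1.5963 bits.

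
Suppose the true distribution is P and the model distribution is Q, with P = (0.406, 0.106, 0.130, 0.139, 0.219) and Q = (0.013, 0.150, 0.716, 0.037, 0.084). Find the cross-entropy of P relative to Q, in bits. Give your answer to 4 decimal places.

H(P,Q) = −Σ p·log₂ q.
  −0.406·log₂(0.013) = 2.54373
  −0.106·log₂(0.150) = 0.29012
  −0.130·log₂(0.716) = 0.06266
  −0.139·log₂(0.037) = 0.66113
  −0.219·log₂(0.084) = 0.78259
H(P,Q) = 4.3402 bits.

4.3402 bits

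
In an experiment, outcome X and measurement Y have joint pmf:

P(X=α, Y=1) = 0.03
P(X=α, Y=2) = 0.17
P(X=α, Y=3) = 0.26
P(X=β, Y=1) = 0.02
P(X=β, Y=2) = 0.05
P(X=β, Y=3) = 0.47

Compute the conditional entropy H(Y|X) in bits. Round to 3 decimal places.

0.937 bits

Chain rule: H(Y|X) = H(X,Y) − H(X).
Marginals: p(X) = (0.4600, 0.5400), p(Y) = (0.0500, 0.2200, 0.7300).
H(X,Y) = 1.9326 bits; H(X) = 0.9954 bits.
H(Y|X) = 1.9326 − 0.9954 = 0.937 bits.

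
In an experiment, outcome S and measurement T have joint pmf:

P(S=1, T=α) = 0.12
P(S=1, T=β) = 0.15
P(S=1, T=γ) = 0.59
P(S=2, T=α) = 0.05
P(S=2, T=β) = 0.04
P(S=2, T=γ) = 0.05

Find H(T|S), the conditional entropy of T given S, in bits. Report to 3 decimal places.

1.260 bits

Chain rule: H(T|S) = H(S,T) − H(S).
Marginals: p(S) = (0.8600, 0.1400), p(T) = (0.1700, 0.1900, 0.6400).
H(S,T) = 1.8447 bits; H(S) = 0.5842 bits.
H(T|S) = 1.8447 − 0.5842 = 1.260 bits.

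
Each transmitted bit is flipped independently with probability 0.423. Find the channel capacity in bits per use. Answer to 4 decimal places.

Binary symmetric channel: C = 1 − h₂(ε) where h₂ is the binary entropy function.
h₂(0.423) = −0.423·log₂0.423 − 0.577·log₂0.577 = 0.9828.
C = 1 − 0.9828 = 0.0172 bits per channel use.

0.0172 bits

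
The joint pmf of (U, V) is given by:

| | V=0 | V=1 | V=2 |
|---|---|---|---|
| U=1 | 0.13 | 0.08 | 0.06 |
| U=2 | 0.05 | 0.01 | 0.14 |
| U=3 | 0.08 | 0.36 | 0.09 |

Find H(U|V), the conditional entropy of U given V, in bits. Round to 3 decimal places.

Marginals: p(U) = (0.2700, 0.2000, 0.5300), p(V) = (0.2600, 0.4500, 0.2900).
H(U|V) = Σ p(V) · H(U|V=·).
  V=0: p=0.2600, H(U|V=0) = 1.4806
  V=1: p=0.4500, H(U|V=1) = 0.8226
  V=2: p=0.2900, H(U|V=2) = 1.5014
Weighted sum = 1.191 bits.

1.191 bits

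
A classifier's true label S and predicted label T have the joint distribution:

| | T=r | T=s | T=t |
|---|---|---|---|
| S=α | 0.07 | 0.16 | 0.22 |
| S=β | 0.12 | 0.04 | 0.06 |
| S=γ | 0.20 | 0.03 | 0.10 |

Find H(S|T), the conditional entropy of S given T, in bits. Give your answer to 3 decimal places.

1.369 bits

Marginals: p(S) = (0.4500, 0.2200, 0.3300), p(T) = (0.3900, 0.2300, 0.3800).
H(S|T) = Σ p(T) · H(S|T=·).
  T=r: p=0.3900, H(S|T=r) = 1.4621
  T=s: p=0.2300, H(S|T=s) = 1.1864
  T=t: p=0.3800, H(S|T=t) = 1.3838
Weighted sum = 1.369 bits.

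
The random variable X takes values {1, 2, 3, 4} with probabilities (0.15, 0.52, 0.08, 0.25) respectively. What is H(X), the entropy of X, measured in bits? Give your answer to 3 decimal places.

1.693 bits

H(X) = −Σ p·log₂ p.
  −(0.15)·log₂(0.15) = 0.4105
  −(0.52)·log₂(0.52) = 0.4906
  −(0.08)·log₂(0.08) = 0.2915
  −(0.25)·log₂(0.25) = 0.5000
Sum: 0.4105 + 0.4906 + 0.2915 + 0.5000 = 1.693 bits.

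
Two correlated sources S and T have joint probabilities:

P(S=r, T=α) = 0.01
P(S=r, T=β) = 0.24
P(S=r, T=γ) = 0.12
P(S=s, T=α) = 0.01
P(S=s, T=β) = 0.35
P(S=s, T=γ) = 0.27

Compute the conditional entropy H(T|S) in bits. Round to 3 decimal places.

Marginals: p(S) = (0.3700, 0.6300), p(T) = (0.0200, 0.5900, 0.3900).
H(T|S) = Σ p(S) · H(T|S=·).
  S=r: p=0.3700, H(T|S=r) = 1.0727
  S=s: p=0.6300, H(T|S=s) = 1.0899
Weighted sum = 1.084 bits.

1.084 bits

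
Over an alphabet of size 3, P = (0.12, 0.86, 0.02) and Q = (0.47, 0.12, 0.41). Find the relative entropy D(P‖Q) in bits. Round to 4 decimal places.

D(P‖Q) = Σ p·log₂(p/q).
  0.12·log₂(0.12/0.47) = -0.23636
  0.86·log₂(0.86/0.12) = 2.44352
  0.02·log₂(0.02/0.41) = -0.08715
D(P‖Q) = 2.1200 bits.

2.1200 bits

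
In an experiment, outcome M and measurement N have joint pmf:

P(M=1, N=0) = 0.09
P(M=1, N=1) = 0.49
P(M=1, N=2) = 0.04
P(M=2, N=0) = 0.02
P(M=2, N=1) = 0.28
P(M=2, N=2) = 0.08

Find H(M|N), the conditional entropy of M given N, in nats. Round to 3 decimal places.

0.633 nats

Chain rule: H(M|N) = H(M,N) − H(N).
Marginals: p(M) = (0.6200, 0.3800), p(N) = (0.1100, 0.7700, 0.1200).
H(M,N) = 1.3317 nats; H(N) = 0.6985 nats.
H(M|N) = 1.3317 − 0.6985 = 0.633 nats.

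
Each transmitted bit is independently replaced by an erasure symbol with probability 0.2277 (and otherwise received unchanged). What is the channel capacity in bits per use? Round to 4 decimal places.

Binary erasure channel: capacity C = 1 − ε.
C = 1 − 0.2277 = 0.7723 bits per channel use.

0.7723 bits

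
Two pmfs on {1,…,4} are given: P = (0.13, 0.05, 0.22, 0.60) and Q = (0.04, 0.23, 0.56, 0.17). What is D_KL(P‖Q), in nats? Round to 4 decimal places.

0.6281 nats

D(P‖Q) = Σ p·ln(p/q).
  0.13·ln(0.13/0.04) = 0.15323
  0.05·ln(0.05/0.23) = -0.07630
  0.22·ln(0.22/0.56) = -0.20555
  0.60·ln(0.60/0.17) = 0.75668
D(P‖Q) = 0.6281 nats.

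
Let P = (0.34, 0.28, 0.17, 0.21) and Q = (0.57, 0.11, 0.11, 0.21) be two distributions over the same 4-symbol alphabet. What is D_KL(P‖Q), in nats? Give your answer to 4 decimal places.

0.1599 nats

D(P‖Q) = Σ p·ln(p/q).
  0.34·ln(0.34/0.57) = -0.17567
  0.28·ln(0.28/0.11) = 0.26161
  0.17·ln(0.17/0.11) = 0.07400
  0.21·ln(0.21/0.21) = 0.00000
D(P‖Q) = 0.1599 nats.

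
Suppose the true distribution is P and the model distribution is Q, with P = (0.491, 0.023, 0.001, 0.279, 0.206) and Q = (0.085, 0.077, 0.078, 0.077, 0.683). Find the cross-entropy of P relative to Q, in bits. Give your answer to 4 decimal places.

H(P,Q) = −Σ p·log₂ q.
  −0.491·log₂(0.085) = 1.74619
  −0.023·log₂(0.077) = 0.08508
  −0.001·log₂(0.078) = 0.00368
  −0.279·log₂(0.077) = 1.03202
  −0.206·log₂(0.683) = 0.11331
H(P,Q) = 2.9803 bits.

2.9803 bits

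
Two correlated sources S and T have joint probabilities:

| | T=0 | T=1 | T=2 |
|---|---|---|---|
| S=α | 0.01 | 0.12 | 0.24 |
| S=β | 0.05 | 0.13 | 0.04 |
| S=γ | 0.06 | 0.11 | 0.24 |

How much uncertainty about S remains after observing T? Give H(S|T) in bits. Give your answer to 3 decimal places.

Chain rule: H(S|T) = H(S,T) − H(T).
Marginals: p(S) = (0.3700, 0.2200, 0.4100), p(T) = (0.1200, 0.3600, 0.5200).
H(S,T) = 2.8001 bits; H(T) = 1.3883 bits.
H(S|T) = 2.8001 − 1.3883 = 1.412 bits.

1.412 bits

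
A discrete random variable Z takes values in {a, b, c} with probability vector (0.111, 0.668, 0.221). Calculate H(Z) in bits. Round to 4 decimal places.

H(Z) = −Σ p·log₂ p.
  −(0.111)·log₂(0.111) = 0.35202
  −(0.668)·log₂(0.668) = 0.38883
  −(0.221)·log₂(0.221) = 0.48131
Sum: 0.35202 + 0.38883 + 0.48131 = 1.2222 bits.

1.2222 bits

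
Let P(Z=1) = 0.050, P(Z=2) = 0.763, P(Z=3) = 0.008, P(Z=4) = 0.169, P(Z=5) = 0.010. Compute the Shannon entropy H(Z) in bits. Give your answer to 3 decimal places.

H(Z) = −Σ p·log₂ p.
  −(0.050)·log₂(0.050) = 0.2161
  −(0.763)·log₂(0.763) = 0.2978
  −(0.008)·log₂(0.008) = 0.0557
  −(0.169)·log₂(0.169) = 0.4335
  −(0.010)·log₂(0.010) = 0.0664
Sum: 0.2161 + 0.2978 + 0.0557 + 0.4335 + 0.0664 = 1.069 bits.

1.069 bits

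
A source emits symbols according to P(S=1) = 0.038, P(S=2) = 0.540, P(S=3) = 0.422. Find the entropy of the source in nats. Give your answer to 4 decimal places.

0.8211 nats

H(S) = −Σ p·ln p.
  −(0.038)·ln(0.038) = 0.12427
  −(0.540)·ln(0.540) = 0.33274
  −(0.422)·ln(0.422) = 0.36408
Sum: 0.12427 + 0.33274 + 0.36408 = 0.8211 nats.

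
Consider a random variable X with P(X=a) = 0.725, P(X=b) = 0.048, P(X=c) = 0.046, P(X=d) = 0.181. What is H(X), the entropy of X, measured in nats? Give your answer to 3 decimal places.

H(X) = −Σ p·ln p.
  −(0.725)·ln(0.725) = 0.2331
  −(0.048)·ln(0.048) = 0.1458
  −(0.046)·ln(0.046) = 0.1416
  −(0.181)·ln(0.181) = 0.3094
Sum: 0.2331 + 0.1458 + 0.1416 + 0.3094 = 0.830 nats.

0.830 nats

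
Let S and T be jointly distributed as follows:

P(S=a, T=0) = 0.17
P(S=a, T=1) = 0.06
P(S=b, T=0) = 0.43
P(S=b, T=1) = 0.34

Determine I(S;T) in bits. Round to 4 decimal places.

Marginals: p(S) = (0.2300, 0.7700), p(T) = (0.6000, 0.4000).
I(S;T) = H(S) + H(T) − H(S,T).
H(S) = 0.7780, H(T) = 0.9710, H(S,T) = 1.7309.
I(S;T) = 0.7780 + 0.9710 − 1.7309 = 0.0181 bits.

0.0181 bits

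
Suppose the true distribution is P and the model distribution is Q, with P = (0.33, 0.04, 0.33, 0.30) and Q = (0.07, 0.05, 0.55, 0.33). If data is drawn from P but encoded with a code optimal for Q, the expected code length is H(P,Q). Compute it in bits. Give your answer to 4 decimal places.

H(P,Q) = −Σ p·log₂ q.
  −0.33·log₂(0.07) = 1.26605
  −0.04·log₂(0.05) = 0.17288
  −0.33·log₂(0.55) = 0.28462
  −0.30·log₂(0.33) = 0.47984
H(P,Q) = 2.2034 bits.

2.2034 bits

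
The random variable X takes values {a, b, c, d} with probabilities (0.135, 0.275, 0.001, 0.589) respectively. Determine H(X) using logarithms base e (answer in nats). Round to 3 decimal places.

0.944 nats

H(X) = −Σ p·ln p.
  −(0.135)·ln(0.135) = 0.2703
  −(0.275)·ln(0.275) = 0.3550
  −(0.001)·ln(0.001) = 0.0069
  −(0.589)·ln(0.589) = 0.3118
Sum: 0.2703 + 0.3550 + 0.0069 + 0.3118 = 0.944 nats.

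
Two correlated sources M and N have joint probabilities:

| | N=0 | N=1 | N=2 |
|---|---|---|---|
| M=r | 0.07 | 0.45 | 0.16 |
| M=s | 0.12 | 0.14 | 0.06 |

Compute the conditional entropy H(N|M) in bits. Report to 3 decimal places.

Chain rule: H(N|M) = H(M,N) − H(M).
Marginals: p(M) = (0.6800, 0.3200), p(N) = (0.1900, 0.5900, 0.2200).
H(M,N) = 2.2177 bits; H(M) = 0.9044 bits.
H(N|M) = 2.2177 − 0.9044 = 1.313 bits.

1.313 bits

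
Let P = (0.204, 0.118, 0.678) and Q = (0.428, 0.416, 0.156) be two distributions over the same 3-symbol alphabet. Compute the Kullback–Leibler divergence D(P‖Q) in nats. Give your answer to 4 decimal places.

D(P‖Q) = Σ p·ln(p/q).
  0.204·ln(0.204/0.428) = -0.15116
  0.118·ln(0.118/0.416) = -0.14868
  0.678·ln(0.678/0.156) = 0.99618
D(P‖Q) = 0.6963 nats.

0.6963 nats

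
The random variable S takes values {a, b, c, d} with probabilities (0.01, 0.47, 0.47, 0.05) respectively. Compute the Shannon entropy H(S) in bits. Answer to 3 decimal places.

1.306 bits

H(S) = −Σ p·log₂ p.
  −(0.01)·log₂(0.01) = 0.0664
  −(0.47)·log₂(0.47) = 0.5120
  −(0.47)·log₂(0.47) = 0.5120
  −(0.05)·log₂(0.05) = 0.2161
Sum: 0.0664 + 0.5120 + 0.5120 + 0.2161 = 1.306 bits.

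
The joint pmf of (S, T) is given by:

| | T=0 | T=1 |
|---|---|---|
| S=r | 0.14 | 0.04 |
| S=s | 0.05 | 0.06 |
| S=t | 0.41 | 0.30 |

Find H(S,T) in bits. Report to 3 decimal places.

H(S,T) = −Σ p(x,y)·log₂ p(x,y) over all 6 cells.
  cell (r,0): −0.14·log₂0.14 = 0.3971
  cell (r,1): −0.04·log₂0.04 = 0.1858
  cell (s,0): −0.05·log₂0.05 = 0.2161
  cell (s,1): −0.06·log₂0.06 = 0.2435
  cell (t,0): −0.41·log₂0.41 = 0.5274
  cell (t,1): −0.30·log₂0.30 = 0.5211
Sum = 2.091 bits.

2.091 bits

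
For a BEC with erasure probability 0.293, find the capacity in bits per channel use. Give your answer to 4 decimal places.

0.7070 bits

Binary erasure channel: capacity C = 1 − ε.
C = 1 − 0.293 = 0.7070 bits per channel use.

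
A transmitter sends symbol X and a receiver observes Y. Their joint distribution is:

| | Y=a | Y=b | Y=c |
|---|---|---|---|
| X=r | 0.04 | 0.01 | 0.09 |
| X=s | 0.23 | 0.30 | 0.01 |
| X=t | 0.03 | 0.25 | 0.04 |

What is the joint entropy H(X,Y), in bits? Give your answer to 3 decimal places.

2.478 bits

H(X,Y) = −Σ p(x,y)·log₂ p(x,y) over all 9 cells.
  cell (r,a): −0.04·log₂0.04 = 0.1858
  cell (r,b): −0.01·log₂0.01 = 0.0664
  cell (r,c): −0.09·log₂0.09 = 0.3127
  cell (s,a): −0.23·log₂0.23 = 0.4877
  cell (s,b): −0.30·log₂0.30 = 0.5211
  cell (s,c): −0.01·log₂0.01 = 0.0664
  cell (t,a): −0.03·log₂0.03 = 0.1518
  cell (t,b): −0.25·log₂0.25 = 0.5000
  cell (t,c): −0.04·log₂0.04 = 0.1858
Sum = 2.478 bits.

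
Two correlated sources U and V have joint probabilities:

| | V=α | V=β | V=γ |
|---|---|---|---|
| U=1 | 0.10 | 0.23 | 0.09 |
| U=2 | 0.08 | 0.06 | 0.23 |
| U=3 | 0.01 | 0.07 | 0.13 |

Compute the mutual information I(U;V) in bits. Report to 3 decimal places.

0.161 bits

Marginals: p(U) = (0.4200, 0.3700, 0.2100), p(V) = (0.1900, 0.3600, 0.4500).
I(U;V) = Σ p(x,y)·log₂[p(x,y)/(p(x)p(y))].
  (1,α): 0.10·log₂(1.2531) = 0.0326
  (1,β): 0.23·log₂(1.5212) = 0.1392
  (1,γ): 0.09·log₂(0.4762) = -0.0963
  (2,α): 0.08·log₂(1.1380) = 0.0149
  (2,β): 0.06·log₂(0.4505) = -0.0690
  (2,γ): 0.23·log₂(1.3814) = 0.1072
  (3,α): 0.01·log₂(0.2506) = -0.0200
  (3,β): 0.07·log₂(0.9259) = -0.0078
  (3,γ): 0.13·log₂(1.3757) = 0.0598
Sum = 0.161 bits.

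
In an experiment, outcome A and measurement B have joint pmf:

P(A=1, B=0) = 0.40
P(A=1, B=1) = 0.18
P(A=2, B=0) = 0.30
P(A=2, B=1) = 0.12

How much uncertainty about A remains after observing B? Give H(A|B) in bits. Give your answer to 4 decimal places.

0.9809 bits

Marginals: p(A) = (0.5800, 0.4200), p(B) = (0.7000, 0.3000).
H(A|B) = Σ p(B) · H(A|B=·).
  B=0: p=0.7000, H(A|B=0) = 0.9852
  B=1: p=0.3000, H(A|B=1) = 0.9710
Weighted sum = 0.9809 bits.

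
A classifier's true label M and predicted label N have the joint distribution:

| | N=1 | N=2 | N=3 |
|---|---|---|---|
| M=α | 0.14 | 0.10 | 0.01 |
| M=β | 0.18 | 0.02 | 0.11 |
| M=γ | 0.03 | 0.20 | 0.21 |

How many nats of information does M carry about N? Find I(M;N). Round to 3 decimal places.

0.233 nats

Marginals: p(M) = (0.2500, 0.3100, 0.4400), p(N) = (0.3500, 0.3200, 0.3300).
I(M;N) = H(M) + H(N) − H(M,N).
H(M) = 1.0709, H(N) = 1.0979, H(M,N) = 1.9361.
I(M;N) = 1.0709 + 1.0979 − 1.9361 = 0.233 nats.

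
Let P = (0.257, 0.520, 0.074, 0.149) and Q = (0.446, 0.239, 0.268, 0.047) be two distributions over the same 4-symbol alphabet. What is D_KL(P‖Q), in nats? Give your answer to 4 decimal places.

D(P‖Q) = Σ p·ln(p/q).
  0.257·ln(0.257/0.446) = -0.14167
  0.520·ln(0.520/0.239) = 0.40423
  0.074·ln(0.074/0.268) = -0.09523
  0.149·ln(0.149/0.047) = 0.17192
D(P‖Q) = 0.3392 nats.

0.3392 nats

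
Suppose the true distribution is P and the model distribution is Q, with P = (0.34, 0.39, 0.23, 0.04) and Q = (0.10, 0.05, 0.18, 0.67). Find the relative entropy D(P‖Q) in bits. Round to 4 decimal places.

1.6747 bits

D(P‖Q) = Σ p·log₂(p/q).
  0.34·log₂(0.34/0.10) = 0.60028
  0.39·log₂(0.39/0.05) = 1.15575
  0.23·log₂(0.23/0.18) = 0.08134
  0.04·log₂(0.04/0.67) = -0.16264
D(P‖Q) = 1.6747 bits.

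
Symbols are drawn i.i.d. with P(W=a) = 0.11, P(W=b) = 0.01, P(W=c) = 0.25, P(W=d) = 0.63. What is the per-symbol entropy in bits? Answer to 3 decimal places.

H(W) = −Σ p·log₂ p.
  −(0.11)·log₂(0.11) = 0.3503
  −(0.01)·log₂(0.01) = 0.0664
  −(0.25)·log₂(0.25) = 0.5000
  −(0.63)·log₂(0.63) = 0.4199
Sum: 0.3503 + 0.0664 + 0.5000 + 0.4199 = 1.337 bits.

1.337 bits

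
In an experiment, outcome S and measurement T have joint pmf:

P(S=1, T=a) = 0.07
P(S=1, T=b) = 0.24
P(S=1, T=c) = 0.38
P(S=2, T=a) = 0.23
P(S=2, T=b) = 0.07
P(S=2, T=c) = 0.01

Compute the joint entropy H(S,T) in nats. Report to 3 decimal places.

H(S,T) = −Σ p(x,y)·ln p(x,y) over all 6 cells.
  cell (1,a): −0.07·ln0.07 = 0.1861
  cell (1,b): −0.24·ln0.24 = 0.3425
  cell (1,c): −0.38·ln0.38 = 0.3677
  cell (2,a): −0.23·ln0.23 = 0.3380
  cell (2,b): −0.07·ln0.07 = 0.1861
  cell (2,c): −0.01·ln0.01 = 0.0461
Sum = 1.467 nats.

1.467 nats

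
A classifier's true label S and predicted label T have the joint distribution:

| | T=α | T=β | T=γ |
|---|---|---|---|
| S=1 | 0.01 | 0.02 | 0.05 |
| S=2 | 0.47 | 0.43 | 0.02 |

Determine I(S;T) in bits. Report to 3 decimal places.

0.154 bits

Marginals: p(S) = (0.0800, 0.9200), p(T) = (0.4800, 0.4500, 0.0700).
I(S;T) = Σ p(x,y)·log₂[p(x,y)/(p(x)p(y))].
  (1,α): 0.01·log₂(0.2604) = -0.0194
  (1,β): 0.02·log₂(0.5556) = -0.0170
  (1,γ): 0.05·log₂(8.9286) = 0.1579
  (2,α): 0.47·log₂(1.0643) = 0.0423
  (2,β): 0.43·log₂(1.0386) = 0.0235
  (2,γ): 0.02·log₂(0.3106) = -0.0337
Sum = 0.154 bits.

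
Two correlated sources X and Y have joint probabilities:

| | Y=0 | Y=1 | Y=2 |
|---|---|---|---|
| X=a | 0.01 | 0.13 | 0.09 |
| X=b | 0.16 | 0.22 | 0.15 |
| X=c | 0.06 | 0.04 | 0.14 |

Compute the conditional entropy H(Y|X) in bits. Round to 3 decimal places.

Marginals: p(X) = (0.2300, 0.5300, 0.2400), p(Y) = (0.2300, 0.3900, 0.3800).
H(Y|X) = Σ p(X) · H(Y|X=·).
  X=a: p=0.2300, H(Y|X=a) = 1.1916
  X=b: p=0.5300, H(Y|X=b) = 1.5636
  X=c: p=0.2400, H(Y|X=c) = 1.3844
Weighted sum = 1.435 bits.

1.435 bits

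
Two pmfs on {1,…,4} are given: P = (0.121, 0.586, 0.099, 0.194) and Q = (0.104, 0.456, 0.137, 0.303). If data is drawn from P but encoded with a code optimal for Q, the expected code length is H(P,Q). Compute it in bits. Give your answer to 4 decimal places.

H(P,Q) = −Σ p·log₂ q.
  −0.121·log₂(0.104) = 0.39511
  −0.586·log₂(0.456) = 0.66388
  −0.099·log₂(0.137) = 0.28391
  −0.194·log₂(0.303) = 0.33419
H(P,Q) = 1.6771 bits.

1.6771 bits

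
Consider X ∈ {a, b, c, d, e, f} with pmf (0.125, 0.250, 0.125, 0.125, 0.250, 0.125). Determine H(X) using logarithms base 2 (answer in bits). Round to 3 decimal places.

H(X) = −Σ p·log₂ p.
  −(0.125)·log₂(0.125) = 0.3750
  −(0.250)·log₂(0.250) = 0.5000
  −(0.125)·log₂(0.125) = 0.3750
  −(0.125)·log₂(0.125) = 0.3750
  −(0.250)·log₂(0.250) = 0.5000
  −(0.125)·log₂(0.125) = 0.3750
Sum: 0.3750 + 0.5000 + 0.3750 + 0.3750 + 0.5000 + 0.3750 = 2.500 bits.

2.500 bits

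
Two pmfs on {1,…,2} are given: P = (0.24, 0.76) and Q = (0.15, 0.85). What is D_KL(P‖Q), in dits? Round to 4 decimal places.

D(P‖Q) = Σ p·log₁₀(p/q).
  0.24·log₁₀(0.24/0.15) = 0.04899
  0.76·log₁₀(0.76/0.85) = -0.03694
D(P‖Q) = 0.0120 dits.

0.0120 dits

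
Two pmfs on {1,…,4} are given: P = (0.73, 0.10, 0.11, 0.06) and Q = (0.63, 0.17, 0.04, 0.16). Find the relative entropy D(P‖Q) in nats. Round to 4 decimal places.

0.1069 nats

D(P‖Q) = Σ p·ln(p/q).
  0.73·ln(0.73/0.63) = 0.10755
  0.10·ln(0.10/0.17) = -0.05306
  0.11·ln(0.11/0.04) = 0.11128
  0.06·ln(0.06/0.16) = -0.05885
D(P‖Q) = 0.1069 nats.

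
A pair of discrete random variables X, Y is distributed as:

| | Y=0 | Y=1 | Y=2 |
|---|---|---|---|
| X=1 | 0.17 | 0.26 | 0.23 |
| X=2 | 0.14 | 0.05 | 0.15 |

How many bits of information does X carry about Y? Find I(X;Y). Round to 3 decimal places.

Marginals: p(X) = (0.6600, 0.3400), p(Y) = (0.3100, 0.3100, 0.3800).
I(X;Y) = H(X) + H(Y) − H(X,Y).
H(X) = 0.9248, H(Y) = 1.5780, H(X,Y) = 2.4513.
I(X;Y) = 0.9248 + 1.5780 − 2.4513 = 0.052 bits.

0.052 bits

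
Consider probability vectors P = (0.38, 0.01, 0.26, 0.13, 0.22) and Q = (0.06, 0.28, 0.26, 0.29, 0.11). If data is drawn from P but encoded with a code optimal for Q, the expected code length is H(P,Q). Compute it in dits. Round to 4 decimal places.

0.9027 dits

H(P,Q) = −Σ p·log₁₀ q.
  −0.38·log₁₀(0.06) = 0.46430
  −0.01·log₁₀(0.28) = 0.00553
  −0.26·log₁₀(0.26) = 0.15211
  −0.13·log₁₀(0.29) = 0.06989
  −0.22·log₁₀(0.11) = 0.21089
H(P,Q) = 0.9027 dits.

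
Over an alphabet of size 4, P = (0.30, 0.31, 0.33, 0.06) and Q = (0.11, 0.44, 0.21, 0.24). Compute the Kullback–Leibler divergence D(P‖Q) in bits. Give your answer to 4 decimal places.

D(P‖Q) = Σ p·log₂(p/q).
  0.30·log₂(0.30/0.11) = 0.43424
  0.31·log₂(0.31/0.44) = -0.15662
  0.33·log₂(0.33/0.21) = 0.21519
  0.06·log₂(0.06/0.24) = -0.12000
D(P‖Q) = 0.3728 bits.

0.3728 bits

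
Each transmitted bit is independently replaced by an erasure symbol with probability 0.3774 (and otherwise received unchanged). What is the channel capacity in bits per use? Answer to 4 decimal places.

Binary erasure channel: capacity C = 1 − ε.
C = 1 − 0.3774 = 0.6226 bits per channel use.

0.6226 bits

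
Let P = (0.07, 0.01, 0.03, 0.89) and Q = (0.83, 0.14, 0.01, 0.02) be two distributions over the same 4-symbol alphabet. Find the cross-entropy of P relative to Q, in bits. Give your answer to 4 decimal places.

5.2695 bits

H(P,Q) = −Σ p·log₂ q.
  −0.07·log₂(0.83) = 0.01882
  −0.01·log₂(0.14) = 0.02837
  −0.03·log₂(0.01) = 0.19932
  −0.89·log₂(0.02) = 5.02303
H(P,Q) = 5.2695 bits.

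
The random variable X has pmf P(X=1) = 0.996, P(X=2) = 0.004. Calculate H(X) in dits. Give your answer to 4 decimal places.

0.0113 dits

H(X) = −Σ p·log₁₀ p.
  −(0.996)·log₁₀(0.996) = 0.00173
  −(0.004)·log₁₀(0.004) = 0.00959
Sum: 0.00173 + 0.00959 = 0.0113 dits.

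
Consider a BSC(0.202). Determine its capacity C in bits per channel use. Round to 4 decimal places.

0.2741 bits

Binary symmetric channel: C = 1 − h₂(ε) where h₂ is the binary entropy function.
h₂(0.202) = −0.202·log₂0.202 − 0.798·log₂0.798 = 0.7259.
C = 1 − 0.7259 = 0.2741 bits per channel use.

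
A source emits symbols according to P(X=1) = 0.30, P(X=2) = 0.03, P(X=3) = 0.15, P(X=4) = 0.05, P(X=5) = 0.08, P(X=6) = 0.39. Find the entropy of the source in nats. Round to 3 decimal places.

1.470 nats

H(X) = −Σ p·ln p.
  −(0.30)·ln(0.30) = 0.3612
  −(0.03)·ln(0.03) = 0.1052
  −(0.15)·ln(0.15) = 0.2846
  −(0.05)·ln(0.05) = 0.1498
  −(0.08)·ln(0.08) = 0.2021
  −(0.39)·ln(0.39) = 0.3672
Sum: 0.3612 + 0.1052 + 0.2846 + 0.1498 + 0.2021 + 0.3672 = 1.470 nats.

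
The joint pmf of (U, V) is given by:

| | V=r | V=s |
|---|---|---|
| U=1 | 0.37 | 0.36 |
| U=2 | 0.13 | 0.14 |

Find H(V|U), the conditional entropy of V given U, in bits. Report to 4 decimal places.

0.9996 bits

Chain rule: H(V|U) = H(U,V) − H(U).
Marginals: p(U) = (0.7300, 0.2700), p(V) = (0.5000, 0.5000).
H(U,V) = 1.8411 bits; H(U) = 0.8415 bits.
H(V|U) = 1.8411 − 0.8415 = 0.9996 bits.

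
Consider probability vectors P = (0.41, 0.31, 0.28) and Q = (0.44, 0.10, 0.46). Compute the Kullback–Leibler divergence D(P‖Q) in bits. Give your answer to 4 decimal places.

D(P‖Q) = Σ p·log₂(p/q).
  0.41·log₂(0.41/0.44) = -0.04177
  0.31·log₂(0.31/0.10) = 0.50600
  0.28·log₂(0.28/0.46) = -0.20054
D(P‖Q) = 0.2637 bits.

0.2637 bits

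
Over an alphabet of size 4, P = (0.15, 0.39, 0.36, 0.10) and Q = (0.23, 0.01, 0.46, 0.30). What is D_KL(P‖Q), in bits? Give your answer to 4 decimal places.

1.6830 bits

D(P‖Q) = Σ p·log₂(p/q).
  0.15·log₂(0.15/0.23) = -0.09250
  0.39·log₂(0.39/0.01) = 2.06131
  0.36·log₂(0.36/0.46) = -0.12731
  0.10·log₂(0.10/0.30) = -0.15850
D(P‖Q) = 1.6830 bits.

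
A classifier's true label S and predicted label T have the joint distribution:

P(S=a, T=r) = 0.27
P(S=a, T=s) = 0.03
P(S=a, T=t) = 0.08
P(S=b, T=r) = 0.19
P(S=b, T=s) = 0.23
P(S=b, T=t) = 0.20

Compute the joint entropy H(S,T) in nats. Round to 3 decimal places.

H(S,T) = −Σ p(x,y)·ln p(x,y) over all 6 cells.
  cell (a,r): −0.27·ln0.27 = 0.3535
  cell (a,s): −0.03·ln0.03 = 0.1052
  cell (a,t): −0.08·ln0.08 = 0.2021
  cell (b,r): −0.19·ln0.19 = 0.3155
  cell (b,s): −0.23·ln0.23 = 0.3380
  cell (b,t): −0.20·ln0.20 = 0.3219
Sum = 1.636 nats.

1.636 nats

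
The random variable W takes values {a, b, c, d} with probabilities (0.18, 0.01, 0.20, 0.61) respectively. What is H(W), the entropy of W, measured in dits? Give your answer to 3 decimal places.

0.425 dits

H(W) = −Σ p·log₁₀ p.
  −(0.18)·log₁₀(0.18) = 0.1341
  −(0.01)·log₁₀(0.01) = 0.0200
  −(0.20)·log₁₀(0.20) = 0.1398
  −(0.61)·log₁₀(0.61) = 0.1309
Sum: 0.1341 + 0.0200 + 0.1398 + 0.1309 = 0.425 dits.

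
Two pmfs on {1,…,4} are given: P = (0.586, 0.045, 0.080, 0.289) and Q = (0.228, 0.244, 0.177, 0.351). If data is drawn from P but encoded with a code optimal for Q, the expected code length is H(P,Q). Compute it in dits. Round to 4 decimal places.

0.5954 dits

H(P,Q) = −Σ p·log₁₀ q.
  −0.586·log₁₀(0.228) = 0.37625
  −0.045·log₁₀(0.244) = 0.02757
  −0.080·log₁₀(0.177) = 0.06016
  −0.289·log₁₀(0.351) = 0.13141
H(P,Q) = 0.5954 dits.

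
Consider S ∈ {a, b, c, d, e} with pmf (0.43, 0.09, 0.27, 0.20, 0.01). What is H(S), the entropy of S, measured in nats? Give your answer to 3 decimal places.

H(S) = −Σ p·ln p.
  −(0.43)·ln(0.43) = 0.3629
  −(0.09)·ln(0.09) = 0.2167
  −(0.27)·ln(0.27) = 0.3535
  −(0.20)·ln(0.20) = 0.3219
  −(0.01)·ln(0.01) = 0.0461
Sum: 0.3629 + 0.2167 + 0.3535 + 0.3219 + 0.0461 = 1.301 nats.

1.301 nats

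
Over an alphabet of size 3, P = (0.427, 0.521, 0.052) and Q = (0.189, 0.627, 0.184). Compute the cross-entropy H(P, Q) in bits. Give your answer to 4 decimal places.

H(P,Q) = −Σ p·log₂ q.
  −0.427·log₂(0.189) = 1.02631
  −0.521·log₂(0.627) = 0.35087
  −0.052·log₂(0.184) = 0.12700
H(P,Q) = 1.5042 bits.

1.5042 bits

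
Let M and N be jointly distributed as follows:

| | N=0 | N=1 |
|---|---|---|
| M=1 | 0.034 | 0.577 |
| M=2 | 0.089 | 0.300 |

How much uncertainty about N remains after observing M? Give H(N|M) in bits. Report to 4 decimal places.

Marginals: p(M) = (0.6110, 0.3890), p(N) = (0.1230, 0.8770).
H(N|M) = Σ p(M) · H(N|M=·).
  M=1: p=0.6110, H(N|M=1) = 0.3099
  M=2: p=0.3890, H(N|M=2) = 0.7759
Weighted sum = 0.4912 bits.

0.4912 bits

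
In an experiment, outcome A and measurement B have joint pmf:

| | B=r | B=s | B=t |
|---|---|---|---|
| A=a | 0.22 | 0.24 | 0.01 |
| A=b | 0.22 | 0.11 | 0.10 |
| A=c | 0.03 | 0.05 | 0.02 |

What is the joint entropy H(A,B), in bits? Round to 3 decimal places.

2.685 bits

H(A,B) = −Σ p(x,y)·log₂ p(x,y) over all 9 cells.
  cell (a,r): −0.22·log₂0.22 = 0.4806
  cell (a,s): −0.24·log₂0.24 = 0.4941
  cell (a,t): −0.01·log₂0.01 = 0.0664
  cell (b,r): −0.22·log₂0.22 = 0.4806
  cell (b,s): −0.11·log₂0.11 = 0.3503
  cell (b,t): −0.10·log₂0.10 = 0.3322
  cell (c,r): −0.03·log₂0.03 = 0.1518
  cell (c,s): −0.05·log₂0.05 = 0.2161
  cell (c,t): −0.02·log₂0.02 = 0.1129
Sum = 2.685 bits.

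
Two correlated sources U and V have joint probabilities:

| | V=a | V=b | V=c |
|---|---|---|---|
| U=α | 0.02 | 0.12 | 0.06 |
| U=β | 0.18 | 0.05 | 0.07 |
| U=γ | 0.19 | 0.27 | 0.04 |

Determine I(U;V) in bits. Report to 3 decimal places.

0.167 bits

Marginals: p(U) = (0.2000, 0.3000, 0.5000), p(V) = (0.3900, 0.4400, 0.1700).
I(U;V) = Σ p(x,y)·log₂[p(x,y)/(p(x)p(y))].
  (α,a): 0.02·log₂(0.2564) = -0.0393
  (α,b): 0.12·log₂(1.3636) = 0.0537
  (α,c): 0.06·log₂(1.7647) = 0.0492
  (β,a): 0.18·log₂(1.5385) = 0.1119
  (β,b): 0.05·log₂(0.3788) = -0.0700
  (β,c): 0.07·log₂(1.3725) = 0.0320
  (γ,a): 0.19·log₂(0.9744) = -0.0071
  (γ,b): 0.27·log₂(1.2273) = 0.0798
  (γ,c): 0.04·log₂(0.4706) = -0.0435
Sum = 0.167 bits.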